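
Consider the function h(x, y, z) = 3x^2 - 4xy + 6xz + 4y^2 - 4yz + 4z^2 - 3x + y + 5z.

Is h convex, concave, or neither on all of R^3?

h is quadratic, so its Hessian is the constant matrix H = [[6, -4, 6], [-4, 8, -4], [6, -4, 8]].
Leading principal minors: 6, 32, 64.
All positive ⇒ H ≻ 0 ⇒ convex.

convex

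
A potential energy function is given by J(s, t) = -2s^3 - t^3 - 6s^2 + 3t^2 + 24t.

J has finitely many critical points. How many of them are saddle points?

2

J separates as a function of s plus a function of t, so ∇J=0 decouples.
∂J/∂s = -6s(s + 2) = 0 at s ∈ {-2, 0}; ∂J/∂t = -3(t - 4)(t + 2) = 0 at t ∈ {-2, 4}.
The Hessian is diagonal: diag(J_ss, J_tt). Second derivatives: J_ss(-2)=12, J_ss(0)=-12; J_tt(-2)=18, J_tt(4)=-18.
Saddle points occur where the two diagonal entries have opposite signs: (-2, 4), (0, -2). Count: 2.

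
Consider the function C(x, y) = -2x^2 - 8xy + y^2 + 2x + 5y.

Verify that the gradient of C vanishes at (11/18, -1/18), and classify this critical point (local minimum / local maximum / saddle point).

saddle point

∇C = (-4x - 8y + 2, -8x + 2y + 5); substituting (11/18, -1/18) gives ∇C = (0, 0), so (11/18, -1/18) is indeed a critical point.
The Hessian of C is constant: H = [[-4, -8], [-8, 2]].
det(H) = (-4)·2 − (-8)² = -72.
Since det(H) < 0, H is indefinite and the critical point is a saddle point.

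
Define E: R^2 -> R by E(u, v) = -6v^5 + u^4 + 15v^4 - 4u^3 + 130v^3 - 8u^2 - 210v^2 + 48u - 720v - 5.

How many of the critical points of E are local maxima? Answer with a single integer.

E separates as a function of u plus a function of v, so ∇E=0 decouples.
∂E/∂u = 4(u - 3)(u - 2)(u + 2) = 0 at u ∈ {-2, 2, 3}; ∂E/∂v = -30(v - 4)(v - 2)(v + 1)(v + 3) = 0 at v ∈ {-3, -1, 2, 4}.
The Hessian is diagonal: diag(E_uu, E_vv). Second derivatives: E_uu(-2)=80, E_uu(2)=-16, E_uu(3)=20; E_vv(-3)=2100, E_vv(-1)=-900, E_vv(2)=900, E_vv(4)=-2100.
Local maxima occur where both diagonal entries negative: (2, -1), (2, 4). Count: 2.

2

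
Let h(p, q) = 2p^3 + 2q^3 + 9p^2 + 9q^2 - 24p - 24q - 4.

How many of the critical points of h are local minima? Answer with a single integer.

1

h separates as a function of p plus a function of q, so ∇h=0 decouples.
∂h/∂p = 6(p - 1)(p + 4) = 0 at p ∈ {-4, 1}; ∂h/∂q = 6(q - 1)(q + 4) = 0 at q ∈ {-4, 1}.
The Hessian is diagonal: diag(h_pp, h_qq). Second derivatives: h_pp(-4)=-30, h_pp(1)=30; h_qq(-4)=-30, h_qq(1)=30.
Local minima occur where both diagonal entries positive: (1, 1). Count: 1.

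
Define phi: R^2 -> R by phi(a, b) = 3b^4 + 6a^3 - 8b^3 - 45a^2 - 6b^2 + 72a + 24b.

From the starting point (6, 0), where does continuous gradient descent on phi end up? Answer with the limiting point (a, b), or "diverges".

phi is separable, so gradient descent decouples: a follows -∂phi/∂a, b follows -∂phi/∂b.
∂phi/∂a = 18(a - 4)(a - 1); at a=6 this is 180, so a decreases.
∂phi/∂b = 12(b - 2)(b - 1)(b + 1); at b=0 this is 24, so b decreases.
a converges to its nearest critical value 4 (a local min of the a-part); b converges to -1. The iterate converges to (4, -1).

(4, -1)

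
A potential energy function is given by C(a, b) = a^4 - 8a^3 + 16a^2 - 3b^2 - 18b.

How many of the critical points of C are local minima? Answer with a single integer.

C separates as a function of a plus a function of b, so ∇C=0 decouples.
∂C/∂a = 4a(a - 4)(a - 2) = 0 at a ∈ {0, 2, 4}; ∂C/∂b = -6(b + 3) = 0 at b ∈ {-3}.
The Hessian is diagonal: diag(C_aa, C_bb). Second derivatives: C_aa(0)=32, C_aa(2)=-16, C_aa(4)=32; C_bb(-3)=-6.
Local minima occur where both diagonal entries positive: none. Count: 0.

0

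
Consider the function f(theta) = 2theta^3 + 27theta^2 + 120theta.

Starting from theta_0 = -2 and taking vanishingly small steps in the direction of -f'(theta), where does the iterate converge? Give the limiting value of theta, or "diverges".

f'(theta) = 6(theta + 4)(theta + 5), so f'(-2) = 36.
Gradient descent moves in the -f' direction, i.e. theta is decreasing.
The nearest critical point in that direction is theta = -4, where f'' = 6 > 0 (a local minimum). The iterate converges there.

-4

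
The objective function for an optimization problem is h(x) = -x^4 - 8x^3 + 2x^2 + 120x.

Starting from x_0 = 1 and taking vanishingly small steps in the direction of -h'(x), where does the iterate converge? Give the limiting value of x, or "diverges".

-3

h'(x) = -4(x - 2)(x + 3)(x + 5), so h'(1) = 96.
Gradient descent moves in the -h' direction, i.e. x is decreasing.
The nearest critical point in that direction is x = -3, where h'' = 40 > 0 (a local minimum). The iterate converges there.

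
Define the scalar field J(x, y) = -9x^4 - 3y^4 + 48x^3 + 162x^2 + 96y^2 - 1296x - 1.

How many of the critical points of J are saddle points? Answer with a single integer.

4

J separates as a function of x plus a function of y, so ∇J=0 decouples.
∂J/∂x = -36(x - 4)(x - 3)(x + 3) = 0 at x ∈ {-3, 3, 4}; ∂J/∂y = -12y(y - 4)(y + 4) = 0 at y ∈ {-4, 0, 4}.
The Hessian is diagonal: diag(J_xx, J_yy). Second derivatives: J_xx(-3)=-1512, J_xx(3)=216, J_xx(4)=-252; J_yy(-4)=-384, J_yy(0)=192, J_yy(4)=-384.
Saddle points occur where the two diagonal entries have opposite signs: (-3, 0), (3, -4), (3, 4), (4, 0). Count: 4.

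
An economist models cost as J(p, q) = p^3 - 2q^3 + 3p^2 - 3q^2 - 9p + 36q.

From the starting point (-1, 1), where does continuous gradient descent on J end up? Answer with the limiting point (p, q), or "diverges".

(1, -3)

J is separable, so gradient descent decouples: p follows -∂J/∂p, q follows -∂J/∂q.
∂J/∂p = 3(p - 1)(p + 3); at p=-1 this is -12, so p increases.
∂J/∂q = -6(q - 2)(q + 3); at q=1 this is 24, so q decreases.
p converges to its nearest critical value 1 (a local min of the p-part); q converges to -3. The iterate converges to (1, -3).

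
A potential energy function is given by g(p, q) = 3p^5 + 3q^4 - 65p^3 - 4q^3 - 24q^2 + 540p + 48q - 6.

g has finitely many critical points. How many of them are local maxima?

g separates as a function of p plus a function of q, so ∇g=0 decouples.
∂g/∂p = 15(p - 3)(p - 2)(p + 2)(p + 3) = 0 at p ∈ {-3, -2, 2, 3}; ∂g/∂q = 12(q - 2)(q - 1)(q + 2) = 0 at q ∈ {-2, 1, 2}.
The Hessian is diagonal: diag(g_pp, g_qq). Second derivatives: g_pp(-3)=-450, g_pp(-2)=300, g_pp(2)=-300, g_pp(3)=450; g_qq(-2)=144, g_qq(1)=-36, g_qq(2)=48.
Local maxima occur where both diagonal entries negative: (-3, 1), (2, 1). Count: 2.

2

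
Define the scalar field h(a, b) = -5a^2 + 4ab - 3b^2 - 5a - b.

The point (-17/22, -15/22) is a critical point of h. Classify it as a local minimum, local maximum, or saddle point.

local maximum

The Hessian of h is constant: H = [[-10, 4], [4, -6]].
det(H) = (-10)·(-6) − 4² = 44.
det(H) > 0 and tr(H) = -16 < 0, so H is negative definite and the point is a local maximum.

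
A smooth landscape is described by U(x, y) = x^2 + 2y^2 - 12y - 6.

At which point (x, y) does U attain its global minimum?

U(x,y) separates as P(x) + Q(y) − 6, so its minimum is min P + min Q − 6.
P'(x) = 2x vanishes at x ∈ {0}; Q'(y) = 4y - 12 vanishes at y ∈ {3}.
Local minima of P (where P''>0): P(0)=0. Local minima of Q: Q(3)=-18.
So the global minimum of U is P(0) + Q(3) − 6 = 0 − 18 − 6 = -24, attained at (0, 3).

(0, 3)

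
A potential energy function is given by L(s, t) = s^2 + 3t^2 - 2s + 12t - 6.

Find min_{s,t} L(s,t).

-19

L(s,t) separates as P(s) + Q(t) − 6, so its minimum is min P + min Q − 6.
P'(s) = 2s - 2 vanishes at s ∈ {1}; Q'(t) = 6(t + 2) vanishes at t ∈ {-2}.
Local minima of P (where P''>0): P(1)=-1. Local minima of Q: Q(-2)=-12.
So the global minimum of L is P(1) + Q(-2) − 6 = -1 − 12 − 6 = -19, attained at (1, -2).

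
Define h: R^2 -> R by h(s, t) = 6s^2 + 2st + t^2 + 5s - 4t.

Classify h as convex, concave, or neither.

h is quadratic, so its Hessian is the constant matrix H = [[12, 2], [2, 2]].
det(H) = 20, tr(H) = 14.
det(H) > 0 and tr(H) > 0, so H is positive definite everywhere: convex.

convex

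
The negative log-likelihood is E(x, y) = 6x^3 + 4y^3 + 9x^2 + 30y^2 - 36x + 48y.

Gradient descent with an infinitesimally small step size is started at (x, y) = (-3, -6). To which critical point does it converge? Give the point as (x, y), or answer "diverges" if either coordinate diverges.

diverges

E is separable, so gradient descent decouples: x follows -∂E/∂x, y follows -∂E/∂y.
∂E/∂x = 18(x - 1)(x + 2); at x=-3 this is 72, so x decreases.
∂E/∂y = 12(y + 1)(y + 4); at y=-6 this is 120, so y decreases.
The x-coordinate has no critical point in that direction and runs off to infinity.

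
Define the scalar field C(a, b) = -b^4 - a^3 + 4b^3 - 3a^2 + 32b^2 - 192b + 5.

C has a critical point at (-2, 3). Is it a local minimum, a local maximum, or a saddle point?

The mixed partial ∂²C/∂a∂b is 0, so the Hessian at any point is diag(C_aa, C_bb) = diag(-6(a + 1), 4(-3b^2 + 6b + 16)).
At (-2, 3): H = diag(6, 28).
Both eigenvalues are positive, so H is positive definite: a local minimum.

local minimum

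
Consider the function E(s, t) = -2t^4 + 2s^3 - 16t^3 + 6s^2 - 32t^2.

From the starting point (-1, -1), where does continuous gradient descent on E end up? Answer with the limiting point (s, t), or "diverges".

E is separable, so gradient descent decouples: s follows -∂E/∂s, t follows -∂E/∂t.
∂E/∂s = 6s(s + 2); at s=-1 this is -6, so s increases.
∂E/∂t = -8t(t + 2)(t + 4); at t=-1 this is 24, so t decreases.
s converges to its nearest critical value 0 (a local min of the s-part); t converges to -2. The iterate converges to (0, -2).

(0, -2)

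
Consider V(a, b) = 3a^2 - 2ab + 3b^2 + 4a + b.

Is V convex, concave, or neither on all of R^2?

convex

V is quadratic, so its Hessian is the constant matrix H = [[6, -2], [-2, 6]].
det(H) = 32, tr(H) = 12.
det(H) > 0 and tr(H) > 0, so H is positive definite everywhere: convex.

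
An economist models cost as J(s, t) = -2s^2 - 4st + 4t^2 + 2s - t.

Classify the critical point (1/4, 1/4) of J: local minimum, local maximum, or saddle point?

The Hessian of J is constant: H = [[-4, -4], [-4, 8]].
det(H) = (-4)·8 − (-4)² = -48.
Since det(H) < 0, H is indefinite and the critical point is a saddle point.

saddle point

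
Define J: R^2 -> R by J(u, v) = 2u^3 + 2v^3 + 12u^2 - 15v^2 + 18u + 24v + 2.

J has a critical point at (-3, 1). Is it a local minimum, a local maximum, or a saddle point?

The mixed partial ∂²J/∂u∂v is 0, so the Hessian at any point is diag(J_uu, J_vv) = diag(12(u + 2), 6(2v - 5)).
At (-3, 1): H = diag(-12, -18).
Both eigenvalues are negative, so H is negative definite: a local maximum.

local maximum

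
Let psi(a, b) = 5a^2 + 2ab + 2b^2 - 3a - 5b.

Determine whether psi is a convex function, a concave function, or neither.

psi is quadratic, so its Hessian is the constant matrix H = [[10, 2], [2, 4]].
det(H) = 36, tr(H) = 14.
det(H) > 0 and tr(H) > 0, so H is positive definite everywhere: convex.

convex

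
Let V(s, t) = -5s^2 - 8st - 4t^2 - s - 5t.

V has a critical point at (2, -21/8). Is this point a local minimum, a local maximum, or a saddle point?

The Hessian of V is constant: H = [[-10, -8], [-8, -8]].
det(H) = (-10)·(-8) − (-8)² = 16.
det(H) > 0 and tr(H) = -18 < 0, so H is negative definite and the point is a local maximum.

local maximum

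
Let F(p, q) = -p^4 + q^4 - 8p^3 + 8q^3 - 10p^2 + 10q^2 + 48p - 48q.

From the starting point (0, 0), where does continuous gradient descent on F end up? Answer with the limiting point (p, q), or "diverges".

F is separable, so gradient descent decouples: p follows -∂F/∂p, q follows -∂F/∂q.
∂F/∂p = -4(p - 1)(p + 3)(p + 4); at p=0 this is 48, so p decreases.
∂F/∂q = 4(q - 1)(q + 3)(q + 4); at q=0 this is -48, so q increases.
p converges to its nearest critical value -3 (a local min of the p-part); q converges to 1. The iterate converges to (-3, 1).

(-3, 1)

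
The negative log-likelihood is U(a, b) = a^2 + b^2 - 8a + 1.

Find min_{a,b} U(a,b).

U(a,b) separates as P(a) + Q(b) + 1, so its minimum is min P + min Q + 1.
P'(a) = 2a - 8 vanishes at a ∈ {4}; Q'(b) = 2b vanishes at b ∈ {0}.
Local minima of P (where P''>0): P(4)=-16. Local minima of Q: Q(0)=0.
So the global minimum of U is P(4) + Q(0) + 1 = -16 + 0 + 1 = -15, attained at (4, 0).

-15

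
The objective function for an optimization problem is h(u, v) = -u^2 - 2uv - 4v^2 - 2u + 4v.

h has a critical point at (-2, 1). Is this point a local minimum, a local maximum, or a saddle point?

The Hessian of h is constant: H = [[-2, -2], [-2, -8]].
det(H) = (-2)·(-8) − (-2)² = 12.
det(H) > 0 and tr(H) = -10 < 0, so H is negative definite and the point is a local maximum.

local maximum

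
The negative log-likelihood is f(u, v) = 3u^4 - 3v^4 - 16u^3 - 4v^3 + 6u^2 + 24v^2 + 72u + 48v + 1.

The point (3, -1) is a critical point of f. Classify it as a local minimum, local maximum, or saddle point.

The mixed partial ∂²f/∂u∂v is 0, so the Hessian at any point is diag(f_uu, f_vv) = diag(12(3u^2 - 8u + 1), 12(-3v^2 - 2v + 4)).
At (3, -1): H = diag(48, 36).
Both eigenvalues are positive, so H is positive definite: a local minimum.

local minimum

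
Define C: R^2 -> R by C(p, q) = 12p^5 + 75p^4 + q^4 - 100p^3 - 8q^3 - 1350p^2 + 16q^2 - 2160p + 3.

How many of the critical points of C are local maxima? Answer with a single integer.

2

C separates as a function of p plus a function of q, so ∇C=0 decouples.
∂C/∂p = 60(p - 3)(p + 1)(p + 3)(p + 4) = 0 at p ∈ {-4, -3, -1, 3}; ∂C/∂q = 4q(q - 4)(q - 2) = 0 at q ∈ {0, 2, 4}.
The Hessian is diagonal: diag(C_pp, C_qq). Second derivatives: C_pp(-4)=-1260, C_pp(-3)=720, C_pp(-1)=-1440, C_pp(3)=10080; C_qq(0)=32, C_qq(2)=-16, C_qq(4)=32.
Local maxima occur where both diagonal entries negative: (-4, 2), (-1, 2). Count: 2.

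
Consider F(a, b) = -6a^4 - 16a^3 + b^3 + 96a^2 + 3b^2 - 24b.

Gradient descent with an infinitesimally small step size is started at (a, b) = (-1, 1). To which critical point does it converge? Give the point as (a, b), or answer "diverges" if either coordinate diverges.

(0, 2)

F is separable, so gradient descent decouples: a follows -∂F/∂a, b follows -∂F/∂b.
∂F/∂a = -24a(a - 2)(a + 4); at a=-1 this is -216, so a increases.
∂F/∂b = 3(b - 2)(b + 4); at b=1 this is -15, so b increases.
a converges to its nearest critical value 0 (a local min of the a-part); b converges to 2. The iterate converges to (0, 2).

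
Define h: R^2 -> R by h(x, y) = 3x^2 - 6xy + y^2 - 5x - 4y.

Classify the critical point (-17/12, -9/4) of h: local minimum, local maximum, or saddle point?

saddle point

The Hessian of h is constant: H = [[6, -6], [-6, 2]].
det(H) = 6·2 − (-6)² = -24.
Since det(H) < 0, H is indefinite and the critical point is a saddle point.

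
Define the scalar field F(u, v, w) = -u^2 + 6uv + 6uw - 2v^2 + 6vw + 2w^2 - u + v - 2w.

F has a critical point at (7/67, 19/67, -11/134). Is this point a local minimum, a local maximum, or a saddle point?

saddle point

The Hessian is constant: H = [[-2, 6, 6], [6, -4, 6], [6, 6, 4]].
Leading principal minors: Δ₁ = -2, Δ₂ = -28, Δ₃ = 536.
The minors fit neither the all-positive nor the alternating-sign pattern, so H is indefinite: a saddle point.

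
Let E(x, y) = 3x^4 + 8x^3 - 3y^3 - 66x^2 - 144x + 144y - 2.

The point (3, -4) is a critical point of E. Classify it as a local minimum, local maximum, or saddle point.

local minimum

The mixed partial ∂²E/∂x∂y is 0, so the Hessian at any point is diag(E_xx, E_yy) = diag(12(3x^2 + 4x - 11), -18y).
At (3, -4): H = diag(336, 72).
Both eigenvalues are positive, so H is positive definite: a local minimum.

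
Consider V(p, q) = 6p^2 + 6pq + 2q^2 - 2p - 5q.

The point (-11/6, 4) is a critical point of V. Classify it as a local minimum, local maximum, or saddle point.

local minimum

The Hessian of V is constant: H = [[12, 6], [6, 4]].
det(H) = 12·4 − 6² = 12.
det(H) > 0 and tr(H) = 16 > 0, so H is positive definite and the point is a local minimum.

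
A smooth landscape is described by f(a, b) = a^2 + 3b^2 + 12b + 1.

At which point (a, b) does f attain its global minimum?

(0, -2)

f(a,b) separates as P(a) + Q(b) + 1, so its minimum is min P + min Q + 1.
P'(a) = 2a vanishes at a ∈ {0}; Q'(b) = 6b + 12 vanishes at b ∈ {-2}.
Local minima of P (where P''>0): P(0)=0. Local minima of Q: Q(-2)=-12.
So the global minimum of f is P(0) + Q(-2) + 1 = 0 − 12 + 1 = -11, attained at (0, -2).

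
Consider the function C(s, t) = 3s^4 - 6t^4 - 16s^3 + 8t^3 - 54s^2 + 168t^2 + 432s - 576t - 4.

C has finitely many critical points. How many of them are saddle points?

C separates as a function of s plus a function of t, so ∇C=0 decouples.
∂C/∂s = 12(s - 4)(s - 3)(s + 3) = 0 at s ∈ {-3, 3, 4}; ∂C/∂t = -24(t - 3)(t - 2)(t + 4) = 0 at t ∈ {-4, 2, 3}.
The Hessian is diagonal: diag(C_ss, C_tt). Second derivatives: C_ss(-3)=504, C_ss(3)=-72, C_ss(4)=84; C_tt(-4)=-1008, C_tt(2)=144, C_tt(3)=-168.
Saddle points occur where the two diagonal entries have opposite signs: (-3, -4), (-3, 3), (3, 2), (4, -4), (4, 3). Count: 5.

5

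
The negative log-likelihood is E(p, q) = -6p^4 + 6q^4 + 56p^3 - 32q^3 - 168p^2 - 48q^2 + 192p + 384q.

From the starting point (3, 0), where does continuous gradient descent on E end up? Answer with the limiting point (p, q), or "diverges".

(2, -2)

E is separable, so gradient descent decouples: p follows -∂E/∂p, q follows -∂E/∂q.
∂E/∂p = -24(p - 4)(p - 2)(p - 1); at p=3 this is 48, so p decreases.
∂E/∂q = 24(q - 4)(q - 2)(q + 2); at q=0 this is 384, so q decreases.
p converges to its nearest critical value 2 (a local min of the p-part); q converges to -2. The iterate converges to (2, -2).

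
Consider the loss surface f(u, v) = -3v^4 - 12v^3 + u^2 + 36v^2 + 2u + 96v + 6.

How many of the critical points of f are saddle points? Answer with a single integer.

f separates as a function of u plus a function of v, so ∇f=0 decouples.
∂f/∂u = 2(u + 1) = 0 at u ∈ {-1}; ∂f/∂v = -12(v - 2)(v + 1)(v + 4) = 0 at v ∈ {-4, -1, 2}.
The Hessian is diagonal: diag(f_uu, f_vv). Second derivatives: f_uu(-1)=2; f_vv(-4)=-216, f_vv(-1)=108, f_vv(2)=-216.
Saddle points occur where the two diagonal entries have opposite signs: (-1, -4), (-1, 2). Count: 2.

2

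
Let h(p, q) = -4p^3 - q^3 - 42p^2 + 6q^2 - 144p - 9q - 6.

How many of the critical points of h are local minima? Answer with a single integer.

h separates as a function of p plus a function of q, so ∇h=0 decouples.
∂h/∂p = -12(p + 3)(p + 4) = 0 at p ∈ {-4, -3}; ∂h/∂q = -3(q - 3)(q - 1) = 0 at q ∈ {1, 3}.
The Hessian is diagonal: diag(h_pp, h_qq). Second derivatives: h_pp(-4)=12, h_pp(-3)=-12; h_qq(1)=6, h_qq(3)=-6.
Local minima occur where both diagonal entries positive: (-4, 1). Count: 1.

1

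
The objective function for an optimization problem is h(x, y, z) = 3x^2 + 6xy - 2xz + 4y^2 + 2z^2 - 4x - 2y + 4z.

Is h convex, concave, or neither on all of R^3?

convex

h is quadratic, so its Hessian is the constant matrix H = [[6, 6, -2], [6, 8, 0], [-2, 0, 4]].
Leading principal minors: 6, 12, 16.
All positive ⇒ H ≻ 0 ⇒ convex.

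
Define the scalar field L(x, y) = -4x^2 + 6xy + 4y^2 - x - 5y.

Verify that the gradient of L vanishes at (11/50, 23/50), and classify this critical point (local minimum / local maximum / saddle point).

saddle point

∇L = (-8x + 6y - 1, 6x + 8y - 5); substituting (11/50, 23/50) gives ∇L = (0, 0), so (11/50, 23/50) is indeed a critical point.
The Hessian of L is constant: H = [[-8, 6], [6, 8]].
det(H) = (-8)·8 − 6² = -100.
Since det(H) < 0, H is indefinite and the critical point is a saddle point.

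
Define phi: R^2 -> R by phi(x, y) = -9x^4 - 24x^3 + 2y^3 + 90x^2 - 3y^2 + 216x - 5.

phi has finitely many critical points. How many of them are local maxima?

2

phi separates as a function of x plus a function of y, so ∇phi=0 decouples.
∂phi/∂x = -36(x - 2)(x + 1)(x + 3) = 0 at x ∈ {-3, -1, 2}; ∂phi/∂y = 6y(y - 1) = 0 at y ∈ {0, 1}.
The Hessian is diagonal: diag(phi_xx, phi_yy). Second derivatives: phi_xx(-3)=-360, phi_xx(-1)=216, phi_xx(2)=-540; phi_yy(0)=-6, phi_yy(1)=6.
Local maxima occur where both diagonal entries negative: (-3, 0), (2, 0). Count: 2.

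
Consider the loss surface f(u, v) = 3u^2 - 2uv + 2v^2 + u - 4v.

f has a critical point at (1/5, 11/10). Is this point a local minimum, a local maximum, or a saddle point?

The Hessian of f is constant: H = [[6, -2], [-2, 4]].
det(H) = 6·4 − (-2)² = 20.
det(H) > 0 and tr(H) = 10 > 0, so H is positive definite and the point is a local minimum.

local minimum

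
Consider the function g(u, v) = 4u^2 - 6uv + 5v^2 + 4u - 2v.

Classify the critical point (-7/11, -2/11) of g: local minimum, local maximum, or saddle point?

The Hessian of g is constant: H = [[8, -6], [-6, 10]].
det(H) = 8·10 − (-6)² = 44.
det(H) > 0 and tr(H) = 18 > 0, so H is positive definite and the point is a local minimum.

local minimum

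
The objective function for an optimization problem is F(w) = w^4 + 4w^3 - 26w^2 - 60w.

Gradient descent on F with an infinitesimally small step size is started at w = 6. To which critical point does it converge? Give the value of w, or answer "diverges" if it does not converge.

F'(w) = 4(w - 3)(w + 1)(w + 5), so F'(6) = 924.
Gradient descent moves in the -F' direction, i.e. w is decreasing.
The nearest critical point in that direction is w = 3, where F'' = 128 > 0 (a local minimum). The iterate converges there.

3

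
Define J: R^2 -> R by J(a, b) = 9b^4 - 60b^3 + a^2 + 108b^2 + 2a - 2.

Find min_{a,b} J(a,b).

-3

J(a,b) separates as P(a) + Q(b) − 2, so its minimum is min P + min Q − 2.
P'(a) = 2a + 2 vanishes at a ∈ {-1}; Q'(b) = 36b(b - 3)(b - 2) vanishes at b ∈ {0, 2, 3}.
Local minima of P (where P''>0): P(-1)=-1. Local minima of Q: Q(0)=0, Q(3)=81.
So the global minimum of J is P(-1) + Q(0) − 2 = -1 + 0 − 2 = -3, attained at (-1, 0).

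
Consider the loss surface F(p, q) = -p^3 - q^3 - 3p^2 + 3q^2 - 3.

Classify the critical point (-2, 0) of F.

The mixed partial ∂²F/∂p∂q is 0, so the Hessian at any point is diag(F_pp, F_qq) = diag(-6(p + 1), 6(-q + 1)).
At (-2, 0): H = diag(6, 6).
Both eigenvalues are positive, so H is positive definite: a local minimum.

local minimum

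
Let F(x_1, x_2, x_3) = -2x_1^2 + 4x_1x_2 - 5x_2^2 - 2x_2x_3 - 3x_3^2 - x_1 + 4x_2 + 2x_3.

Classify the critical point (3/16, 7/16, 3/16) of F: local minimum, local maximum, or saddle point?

The Hessian is constant: H = [[-4, 4, 0], [4, -10, -2], [0, -2, -6]].
Leading principal minors: Δ₁ = -4, Δ₂ = 24, Δ₃ = -128.
The minors alternate sign starting negative (−, +, −), so H is negative definite: a local maximum.

local maximum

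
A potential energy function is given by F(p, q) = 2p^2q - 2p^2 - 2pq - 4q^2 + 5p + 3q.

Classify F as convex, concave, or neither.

neither

The term 2p^2q is cubic, so the Hessian is not constant.
∂²F/∂p² = 4q - 4, which takes both signs as q varies (negative for sufficiently negative q). A diagonal entry of the Hessian changing sign means the Hessian is neither positive- nor negative-semidefinite on all of R^2.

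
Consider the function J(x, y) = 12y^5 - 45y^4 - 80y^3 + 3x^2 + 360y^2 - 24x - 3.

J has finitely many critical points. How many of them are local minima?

2

J separates as a function of x plus a function of y, so ∇J=0 decouples.
∂J/∂x = 6(x - 4) = 0 at x ∈ {4}; ∂J/∂y = 60y(y - 3)(y - 2)(y + 2) = 0 at y ∈ {-2, 0, 2, 3}.
The Hessian is diagonal: diag(J_xx, J_yy). Second derivatives: J_xx(4)=6; J_yy(-2)=-2400, J_yy(0)=720, J_yy(2)=-480, J_yy(3)=900.
Local minima occur where both diagonal entries positive: (4, 0), (4, 3). Count: 2.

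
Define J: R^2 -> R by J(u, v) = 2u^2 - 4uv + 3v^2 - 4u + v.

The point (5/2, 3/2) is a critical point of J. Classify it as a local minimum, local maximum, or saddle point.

The Hessian of J is constant: H = [[4, -4], [-4, 6]].
det(H) = 4·6 − (-4)² = 8.
det(H) > 0 and tr(H) = 10 > 0, so H is positive definite and the point is a local minimum.

local minimum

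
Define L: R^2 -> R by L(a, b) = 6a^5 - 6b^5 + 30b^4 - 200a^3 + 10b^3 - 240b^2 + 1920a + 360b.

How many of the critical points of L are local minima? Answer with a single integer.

L separates as a function of a plus a function of b, so ∇L=0 decouples.
∂L/∂a = 30(a - 4)(a - 2)(a + 2)(a + 4) = 0 at a ∈ {-4, -2, 2, 4}; ∂L/∂b = -30(b - 3)(b - 2)(b - 1)(b + 2) = 0 at b ∈ {-2, 1, 2, 3}.
The Hessian is diagonal: diag(L_aa, L_bb). Second derivatives: L_aa(-4)=-2880, L_aa(-2)=1440, L_aa(2)=-1440, L_aa(4)=2880; L_bb(-2)=1800, L_bb(1)=-180, L_bb(2)=120, L_bb(3)=-300.
Local minima occur where both diagonal entries positive: (-2, -2), (-2, 2), (4, -2), (4, 2). Count: 4.

4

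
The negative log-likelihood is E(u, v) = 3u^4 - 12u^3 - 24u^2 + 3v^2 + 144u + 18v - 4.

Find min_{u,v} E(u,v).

-271

E(u,v) separates as P(u) + Q(v) − 4, so its minimum is min P + min Q − 4.
P'(u) = 12(u - 3)(u - 2)(u + 2) vanishes at u ∈ {-2, 2, 3}; Q'(v) = 6v + 18 vanishes at v ∈ {-3}.
Local minima of P (where P''>0): P(-2)=-240, P(3)=135. Local minima of Q: Q(-3)=-27.
So the global minimum of E is P(-2) + Q(-3) − 4 = -240 − 27 − 4 = -271, attained at (-2, -3).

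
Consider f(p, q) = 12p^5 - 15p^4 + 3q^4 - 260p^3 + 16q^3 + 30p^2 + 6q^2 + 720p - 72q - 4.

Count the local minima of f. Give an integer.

4

f separates as a function of p plus a function of q, so ∇f=0 decouples.
∂f/∂p = 60(p - 4)(p - 1)(p + 1)(p + 3) = 0 at p ∈ {-3, -1, 1, 4}; ∂f/∂q = 12(q - 1)(q + 2)(q + 3) = 0 at q ∈ {-3, -2, 1}.
The Hessian is diagonal: diag(f_pp, f_qq). Second derivatives: f_pp(-3)=-3360, f_pp(-1)=1200, f_pp(1)=-1440, f_pp(4)=6300; f_qq(-3)=48, f_qq(-2)=-36, f_qq(1)=144.
Local minima occur where both diagonal entries positive: (-1, -3), (-1, 1), (4, -3), (4, 1). Count: 4.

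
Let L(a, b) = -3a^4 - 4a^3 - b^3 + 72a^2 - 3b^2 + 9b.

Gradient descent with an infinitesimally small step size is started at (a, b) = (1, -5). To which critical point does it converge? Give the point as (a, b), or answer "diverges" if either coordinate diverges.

L is separable, so gradient descent decouples: a follows -∂L/∂a, b follows -∂L/∂b.
∂L/∂a = -12a(a - 3)(a + 4); at a=1 this is 120, so a decreases.
∂L/∂b = -3(b - 1)(b + 3); at b=-5 this is -36, so b increases.
a converges to its nearest critical value 0 (a local min of the a-part); b converges to -3. The iterate converges to (0, -3).

(0, -3)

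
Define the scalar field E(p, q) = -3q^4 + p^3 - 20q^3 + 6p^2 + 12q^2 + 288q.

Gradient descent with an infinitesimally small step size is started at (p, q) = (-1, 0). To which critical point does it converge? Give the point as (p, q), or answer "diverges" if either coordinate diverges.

E is separable, so gradient descent decouples: p follows -∂E/∂p, q follows -∂E/∂q.
∂E/∂p = 3p(p + 4); at p=-1 this is -9, so p increases.
∂E/∂q = -12(q - 2)(q + 3)(q + 4); at q=0 this is 288, so q decreases.
p converges to its nearest critical value 0 (a local min of the p-part); q converges to -3. The iterate converges to (0, -3).

(0, -3)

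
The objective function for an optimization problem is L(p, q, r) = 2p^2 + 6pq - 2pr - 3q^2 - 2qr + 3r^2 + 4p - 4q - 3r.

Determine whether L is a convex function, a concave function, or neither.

L is quadratic, so its Hessian is the constant matrix H = [[4, 6, -2], [6, -6, -2], [-2, -2, 6]].
Leading principal minors: 4, -60, -304.
Neither pattern holds ⇒ H is indefinite ⇒ neither convex nor concave.

neither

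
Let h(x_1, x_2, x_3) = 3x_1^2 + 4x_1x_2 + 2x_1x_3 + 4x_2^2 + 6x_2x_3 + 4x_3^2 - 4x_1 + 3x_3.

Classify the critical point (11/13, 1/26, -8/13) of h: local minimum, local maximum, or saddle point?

local minimum

The Hessian is constant: H = [[6, 4, 2], [4, 8, 6], [2, 6, 8]].
Leading principal minors: Δ₁ = 6, Δ₂ = 32, Δ₃ = 104.
All leading minors are positive, so H is positive definite: a local minimum.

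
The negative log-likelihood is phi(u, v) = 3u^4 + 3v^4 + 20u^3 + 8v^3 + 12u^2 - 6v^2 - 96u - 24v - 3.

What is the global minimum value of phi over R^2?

phi(u,v) separates as P(u) + Q(v) − 3, so its minimum is min P + min Q − 3.
P'(u) = 12(u - 1)(u + 2)(u + 4) vanishes at u ∈ {-4, -2, 1}; Q'(v) = 12(v - 1)(v + 1)(v + 2) vanishes at v ∈ {-2, -1, 1}.
Local minima of P (where P''>0): P(-4)=64, P(1)=-61. Local minima of Q: Q(-2)=8, Q(1)=-19.
So the global minimum of phi is P(1) + Q(1) − 3 = -61 − 19 − 3 = -83, attained at (1, 1).

-83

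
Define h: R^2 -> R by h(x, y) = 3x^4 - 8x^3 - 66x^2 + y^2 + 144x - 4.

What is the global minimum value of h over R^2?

h(x,y) separates as P(x) + Q(y) − 4, so its minimum is min P + min Q − 4.
P'(x) = 12(x - 4)(x - 1)(x + 3) vanishes at x ∈ {-3, 1, 4}; Q'(y) = 2y vanishes at y ∈ {0}.
Local minima of P (where P''>0): P(-3)=-567, P(4)=-224. Local minima of Q: Q(0)=0.
So the global minimum of h is P(-3) + Q(0) − 4 = -567 + 0 − 4 = -571, attained at (-3, 0).

-571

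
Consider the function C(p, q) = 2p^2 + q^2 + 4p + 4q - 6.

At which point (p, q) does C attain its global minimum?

C(p,q) separates as A(p) + B(q) − 6, so its minimum is min A + min B − 6.
A'(p) = 4p + 4 vanishes at p ∈ {-1}; B'(q) = 2q + 4 vanishes at q ∈ {-2}.
Local minima of A (where A''>0): A(-1)=-2. Local minima of B: B(-2)=-4.
So the global minimum of C is A(-1) + B(-2) − 6 = -2 − 4 − 6 = -12, attained at (-1, -2).

(-1, -2)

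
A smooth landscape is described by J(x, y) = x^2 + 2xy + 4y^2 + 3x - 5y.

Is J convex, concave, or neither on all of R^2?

convex

J is quadratic, so its Hessian is the constant matrix H = [[2, 2], [2, 8]].
det(H) = 12, tr(H) = 10.
det(H) > 0 and tr(H) > 0, so H is positive definite everywhere: convex.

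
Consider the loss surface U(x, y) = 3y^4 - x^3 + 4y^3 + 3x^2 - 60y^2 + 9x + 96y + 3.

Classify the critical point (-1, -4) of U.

local minimum

The mixed partial ∂²U/∂x∂y is 0, so the Hessian at any point is diag(U_xx, U_yy) = diag(6(-x + 1), 12(3y^2 + 2y - 10)).
At (-1, -4): H = diag(12, 360).
Both eigenvalues are positive, so H is positive definite: a local minimum.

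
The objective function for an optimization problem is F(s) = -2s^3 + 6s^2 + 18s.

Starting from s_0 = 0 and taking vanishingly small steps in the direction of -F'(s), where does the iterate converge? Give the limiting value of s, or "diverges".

-1

F'(s) = -6(s - 3)(s + 1), so F'(0) = 18.
Gradient descent moves in the -F' direction, i.e. s is decreasing.
The nearest critical point in that direction is s = -1, where F'' = 24 > 0 (a local minimum). The iterate converges there.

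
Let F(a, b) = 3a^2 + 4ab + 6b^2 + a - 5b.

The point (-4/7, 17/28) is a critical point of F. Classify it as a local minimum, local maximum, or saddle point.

local minimum

The Hessian of F is constant: H = [[6, 4], [4, 12]].
det(H) = 6·12 − 4² = 56.
det(H) > 0 and tr(H) = 18 > 0, so H is positive definite and the point is a local minimum.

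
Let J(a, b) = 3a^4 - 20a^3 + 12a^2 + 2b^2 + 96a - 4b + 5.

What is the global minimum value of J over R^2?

-58

J(a,b) separates as P(a) + Q(b) + 5, so its minimum is min P + min Q + 5.
P'(a) = 12(a - 4)(a - 2)(a + 1) vanishes at a ∈ {-1, 2, 4}; Q'(b) = 4b - 4 vanishes at b ∈ {1}.
Local minima of P (where P''>0): P(-1)=-61, P(4)=64. Local minima of Q: Q(1)=-2.
So the global minimum of J is P(-1) + Q(1) + 5 = -61 − 2 + 5 = -58, attained at (-1, 1).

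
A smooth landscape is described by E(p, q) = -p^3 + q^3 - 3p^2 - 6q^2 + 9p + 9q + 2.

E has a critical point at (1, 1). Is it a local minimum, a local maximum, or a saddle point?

The mixed partial ∂²E/∂p∂q is 0, so the Hessian at any point is diag(E_pp, E_qq) = diag(-6(p + 1), 6(q - 2)).
At (1, 1): H = diag(-12, -6).
Both eigenvalues are negative, so H is negative definite: a local maximum.

local maximum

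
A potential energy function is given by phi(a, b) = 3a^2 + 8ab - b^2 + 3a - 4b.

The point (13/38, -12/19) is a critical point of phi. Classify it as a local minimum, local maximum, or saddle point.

The Hessian of phi is constant: H = [[6, 8], [8, -2]].
det(H) = 6·(-2) − 8² = -76.
Since det(H) < 0, H is indefinite and the critical point is a saddle point.

saddle point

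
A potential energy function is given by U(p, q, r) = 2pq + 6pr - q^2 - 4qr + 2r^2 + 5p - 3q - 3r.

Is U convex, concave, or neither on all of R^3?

U is quadratic, so its Hessian is the constant matrix H = [[0, 2, 6], [2, -2, -4], [6, -4, 4]].
Leading principal minors: 0, -4, -40.
Neither pattern holds ⇒ H is indefinite ⇒ neither convex nor concave.

neither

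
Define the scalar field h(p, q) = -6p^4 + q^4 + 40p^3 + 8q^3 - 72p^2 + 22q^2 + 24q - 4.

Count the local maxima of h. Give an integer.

2

h separates as a function of p plus a function of q, so ∇h=0 decouples.
∂h/∂p = -24p(p - 3)(p - 2) = 0 at p ∈ {0, 2, 3}; ∂h/∂q = 4(q + 1)(q + 2)(q + 3) = 0 at q ∈ {-3, -2, -1}.
The Hessian is diagonal: diag(h_pp, h_qq). Second derivatives: h_pp(0)=-144, h_pp(2)=48, h_pp(3)=-72; h_qq(-3)=8, h_qq(-2)=-4, h_qq(-1)=8.
Local maxima occur where both diagonal entries negative: (0, -2), (3, -2). Count: 2.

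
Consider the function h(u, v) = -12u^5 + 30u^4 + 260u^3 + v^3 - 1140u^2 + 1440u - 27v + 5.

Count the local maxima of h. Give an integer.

h separates as a function of u plus a function of v, so ∇h=0 decouples.
∂h/∂u = -60(u - 3)(u - 2)(u - 1)(u + 4) = 0 at u ∈ {-4, 1, 2, 3}; ∂h/∂v = 3(v - 3)(v + 3) = 0 at v ∈ {-3, 3}.
The Hessian is diagonal: diag(h_uu, h_vv). Second derivatives: h_uu(-4)=12600, h_uu(1)=-600, h_uu(2)=360, h_uu(3)=-840; h_vv(-3)=-18, h_vv(3)=18.
Local maxima occur where both diagonal entries negative: (1, -3), (3, -3). Count: 2.

2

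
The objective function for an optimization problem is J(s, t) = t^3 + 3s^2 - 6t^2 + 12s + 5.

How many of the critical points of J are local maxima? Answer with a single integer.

J separates as a function of s plus a function of t, so ∇J=0 decouples.
∂J/∂s = 6(s + 2) = 0 at s ∈ {-2}; ∂J/∂t = 3t(t - 4) = 0 at t ∈ {0, 4}.
The Hessian is diagonal: diag(J_ss, J_tt). Second derivatives: J_ss(-2)=6; J_tt(0)=-12, J_tt(4)=12.
Local maxima occur where both diagonal entries negative: none. Count: 0.

0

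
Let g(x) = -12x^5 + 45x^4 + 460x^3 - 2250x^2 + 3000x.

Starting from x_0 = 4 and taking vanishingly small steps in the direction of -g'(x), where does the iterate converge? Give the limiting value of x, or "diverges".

2

g'(x) = -60(x - 5)(x - 2)(x - 1)(x + 5), so g'(4) = 3240.
Gradient descent moves in the -g' direction, i.e. x is decreasing.
The nearest critical point in that direction is x = 2, where g'' = 1260 > 0 (a local minimum). The iterate converges there.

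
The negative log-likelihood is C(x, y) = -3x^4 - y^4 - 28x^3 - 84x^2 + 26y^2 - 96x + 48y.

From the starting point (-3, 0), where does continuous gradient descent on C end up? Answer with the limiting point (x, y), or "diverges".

(-2, -1)

C is separable, so gradient descent decouples: x follows -∂C/∂x, y follows -∂C/∂y.
∂C/∂x = -12(x + 1)(x + 2)(x + 4); at x=-3 this is -24, so x increases.
∂C/∂y = -4(y - 4)(y + 1)(y + 3); at y=0 this is 48, so y decreases.
x converges to its nearest critical value -2 (a local min of the x-part); y converges to -1. The iterate converges to (-2, -1).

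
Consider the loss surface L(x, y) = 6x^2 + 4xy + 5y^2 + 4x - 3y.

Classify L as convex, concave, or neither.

convex

L is quadratic, so its Hessian is the constant matrix H = [[12, 4], [4, 10]].
det(H) = 104, tr(H) = 22.
det(H) > 0 and tr(H) > 0, so H is positive definite everywhere: convex.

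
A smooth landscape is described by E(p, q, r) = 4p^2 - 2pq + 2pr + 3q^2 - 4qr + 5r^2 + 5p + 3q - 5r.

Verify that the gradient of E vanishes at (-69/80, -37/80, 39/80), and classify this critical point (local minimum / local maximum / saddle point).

∇E = (8p - 2q + 2r + 5, -2p + 6q - 4r + 3, 2p - 4q + 10r - 5); substituting (-69/80, -37/80, 39/80) gives ∇E = (0, 0, 0), so (-69/80, -37/80, 39/80) is indeed a critical point.
The Hessian is constant: H = [[8, -2, 2], [-2, 6, -4], [2, -4, 10]].
Leading principal minors: Δ₁ = 8, Δ₂ = 44, Δ₃ = 320.
All leading minors are positive, so H is positive definite: a local minimum.

local minimum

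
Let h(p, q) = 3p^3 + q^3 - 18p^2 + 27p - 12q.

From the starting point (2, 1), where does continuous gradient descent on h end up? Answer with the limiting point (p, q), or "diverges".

h is separable, so gradient descent decouples: p follows -∂h/∂p, q follows -∂h/∂q.
∂h/∂p = 9(p - 3)(p - 1); at p=2 this is -9, so p increases.
∂h/∂q = 3(q - 2)(q + 2); at q=1 this is -9, so q increases.
p converges to its nearest critical value 3 (a local min of the p-part); q converges to 2. The iterate converges to (3, 2).

(3, 2)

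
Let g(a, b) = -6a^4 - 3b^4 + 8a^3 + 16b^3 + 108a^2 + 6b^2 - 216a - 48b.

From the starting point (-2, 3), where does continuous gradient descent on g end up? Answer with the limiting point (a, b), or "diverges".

g is separable, so gradient descent decouples: a follows -∂g/∂a, b follows -∂g/∂b.
∂g/∂a = -24(a - 3)(a - 1)(a + 3); at a=-2 this is -360, so a increases.
∂g/∂b = -12(b - 4)(b - 1)(b + 1); at b=3 this is 96, so b decreases.
a converges to its nearest critical value 1 (a local min of the a-part); b converges to 1. The iterate converges to (1, 1).

(1, 1)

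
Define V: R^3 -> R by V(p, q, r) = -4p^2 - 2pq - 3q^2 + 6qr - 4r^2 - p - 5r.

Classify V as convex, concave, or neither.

concave

V is quadratic, so its Hessian is the constant matrix H = [[-8, -2, 0], [-2, -6, 6], [0, 6, -8]].
Leading principal minors: -8, 44, -64.
Signs alternate −, +, − ⇒ H ≺ 0 ⇒ concave.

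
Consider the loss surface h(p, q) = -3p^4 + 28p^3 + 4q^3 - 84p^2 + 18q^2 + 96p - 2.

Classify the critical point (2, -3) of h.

saddle point

The mixed partial ∂²h/∂p∂q is 0, so the Hessian at any point is diag(h_pp, h_qq) = diag(12(-3p^2 + 14p - 14), 12(2q + 3)).
At (2, -3): H = diag(24, -36).
The eigenvalues have opposite signs, so H is indefinite: a saddle point.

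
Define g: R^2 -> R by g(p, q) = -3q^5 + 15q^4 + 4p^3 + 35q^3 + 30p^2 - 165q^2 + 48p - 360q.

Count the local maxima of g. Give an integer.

2

g separates as a function of p plus a function of q, so ∇g=0 decouples.
∂g/∂p = 12(p + 1)(p + 4) = 0 at p ∈ {-4, -1}; ∂g/∂q = -15(q - 4)(q - 3)(q + 1)(q + 2) = 0 at q ∈ {-2, -1, 3, 4}.
The Hessian is diagonal: diag(g_pp, g_qq). Second derivatives: g_pp(-4)=-36, g_pp(-1)=36; g_qq(-2)=450, g_qq(-1)=-300, g_qq(3)=300, g_qq(4)=-450.
Local maxima occur where both diagonal entries negative: (-4, -1), (-4, 4). Count: 2.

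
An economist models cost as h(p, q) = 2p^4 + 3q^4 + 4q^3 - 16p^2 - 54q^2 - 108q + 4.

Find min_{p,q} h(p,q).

h(p,q) separates as A(p) + B(q) + 4, so its minimum is min A + min B + 4.
A'(p) = 8p(p - 2)(p + 2) vanishes at p ∈ {-2, 0, 2}; B'(q) = 12(q - 3)(q + 1)(q + 3) vanishes at q ∈ {-3, -1, 3}.
Local minima of A (where A''>0): A(-2)=-32, A(2)=-32. Local minima of B: B(-3)=-27, B(3)=-459.
So the global minimum of h is A(-2) + B(3) + 4 = -32 − 459 + 4 = -487, attained at (-2, 3).

-487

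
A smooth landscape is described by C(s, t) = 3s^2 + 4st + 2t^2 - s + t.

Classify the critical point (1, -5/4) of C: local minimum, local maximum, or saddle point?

The Hessian of C is constant: H = [[6, 4], [4, 4]].
det(H) = 6·4 − 4² = 8.
det(H) > 0 and tr(H) = 10 > 0, so H is positive definite and the point is a local minimum.

local minimum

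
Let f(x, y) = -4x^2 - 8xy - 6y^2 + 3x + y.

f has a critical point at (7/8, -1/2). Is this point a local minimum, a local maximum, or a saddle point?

The Hessian of f is constant: H = [[-8, -8], [-8, -12]].
det(H) = (-8)·(-12) − (-8)² = 32.
det(H) > 0 and tr(H) = -20 < 0, so H is negative definite and the point is a local maximum.

local maximum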